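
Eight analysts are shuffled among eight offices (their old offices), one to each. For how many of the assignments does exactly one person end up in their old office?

14832

Choose which one of the 8 is fixed: C(8,1) = 8.
The other 7 form a derangement: !7 = 1854.
Total: 8 × 1854 = 14832.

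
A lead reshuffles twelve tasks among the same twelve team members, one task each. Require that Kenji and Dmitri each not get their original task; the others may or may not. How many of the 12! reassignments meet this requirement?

Inclusion-exclusion on the 2 forbidden self-matches:
Σ_{j=0}^{2} (-1)^j C(2,j)(12-j)!
= C(2,0)·12! - C(2,1)·11! + C(2,2)·10!
= 479001600 - 79833600 + 3628800
= 402796800

402796800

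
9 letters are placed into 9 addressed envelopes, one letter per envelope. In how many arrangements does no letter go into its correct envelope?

The subfactorial !9 = [9!/e] (nearest integer).
9! = 362880, and 362880/e ≈ 133496.09, so !9 = 133496.

133496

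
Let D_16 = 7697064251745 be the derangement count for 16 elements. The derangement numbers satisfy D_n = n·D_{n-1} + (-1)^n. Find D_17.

130850092279664

D_17 = 17·7697064251745 - 1 = 130850092279664.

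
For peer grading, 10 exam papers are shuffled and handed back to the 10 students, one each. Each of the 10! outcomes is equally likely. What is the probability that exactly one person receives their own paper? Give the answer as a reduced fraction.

16687/45360

Favorable outcomes: C(10,1)·!9 = 10·133496 = 1334960.
Total outcomes: 10! = 3628800.
Probability = 1334960/3628800 = 16687/45360.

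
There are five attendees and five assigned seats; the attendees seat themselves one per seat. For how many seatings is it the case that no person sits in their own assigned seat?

44

The number of derangements of 5 is !5 = Σ_{k=0}^{5} (-1)^k·5!/k!
= 5! - 5!/1! + 5!/2! - 5!/3! + 5!/4! - 5!/5!
= 120 - 120 + 60 - 20 + 5 - 1
= 44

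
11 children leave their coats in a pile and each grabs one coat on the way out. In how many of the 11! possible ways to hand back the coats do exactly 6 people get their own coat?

Pick the 6 fixed positions: C(11,6) = 462 ways.
The other 5 form a derangement: !5 = 44.
Total: 462 × 44 = 20328.

20328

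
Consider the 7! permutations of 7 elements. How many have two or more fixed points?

1331

# with exactly i fixed is C(7,i)·!(7-i); sum over i=2..7:
  i=2: C(7,2)·!5 = 21·44 = 924
  i=3: C(7,3)·!4 = 35·9 = 315
  i=4: C(7,4)·!3 = 35·2 = 70
  i=5: C(7,5)·!2 = 21·1 = 21
  i=6: C(7,6)·!1 = 7·0 = 0
  i=7: C(7,7)·!0 = 1·1 = 1
Total = 1331.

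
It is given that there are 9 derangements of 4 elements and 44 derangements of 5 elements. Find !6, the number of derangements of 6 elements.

!6 = (6-1)·(!5 + !4) = 5·(44 + 9) = 5·53 = 265.

265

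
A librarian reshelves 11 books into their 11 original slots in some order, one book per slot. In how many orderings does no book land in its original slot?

14684570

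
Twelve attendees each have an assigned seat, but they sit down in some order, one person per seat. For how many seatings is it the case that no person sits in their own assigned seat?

176214841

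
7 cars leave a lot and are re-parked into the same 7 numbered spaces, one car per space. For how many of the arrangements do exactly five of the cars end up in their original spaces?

Choose which 5 of the 7 are fixed: C(7,5) = 21.
The other 2 form a derangement: !2 = 1.
Total: 21 × 1 = 21.

21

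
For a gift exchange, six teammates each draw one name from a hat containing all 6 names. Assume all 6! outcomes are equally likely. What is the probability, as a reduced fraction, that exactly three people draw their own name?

Favorable outcomes: C(6,3)·!3 = 20·2 = 40.
Total outcomes: 6! = 720.
Probability = 40/720 = 1/18.

1/18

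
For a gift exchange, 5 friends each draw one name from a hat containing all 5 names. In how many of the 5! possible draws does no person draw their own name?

The number of derangements of 5 is !5 = Σ_{k=0}^{5} (-1)^k·5!/k!
= 5! - 5!/1! + 5!/2! - 5!/3! + 5!/4! - 5!/5!
= 120 - 120 + 60 - 20 + 5 - 1
= 44

44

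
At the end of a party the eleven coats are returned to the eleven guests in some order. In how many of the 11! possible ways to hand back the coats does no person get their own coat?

14684570

The number of derangements of 11 is !11 = Σ_{k=0}^{11} (-1)^k·11!/k!
= 11! - 11!/1! + 11!/2! - 11!/3! + 11!/4! - 11!/5! + 11!/6! - 11!/7! + 11!/8! - 11!/9! + 11!/10! - 11!/11!
= 39916800 - 39916800 + 19958400 - 6652800 + 1663200 - 332640 + 55440 - 7920 + 990 - 110 + 11 - 1
= 14684570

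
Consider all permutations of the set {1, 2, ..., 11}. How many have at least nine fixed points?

56

# with exactly i fixed is C(11,i)·!(11-i); sum over i=9..11:
  i=9: C(11,9)·!2 = 55·1 = 55
  i=10: C(11,10)·!1 = 11·0 = 0
  i=11: C(11,11)·!0 = 1·1 = 1
Total = 56.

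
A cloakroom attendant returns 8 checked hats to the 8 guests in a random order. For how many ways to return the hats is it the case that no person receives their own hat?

14833

Recurrence: !8 = 8·!7 + (-1)^8.
!8 = 8·1854 + 1 = 14833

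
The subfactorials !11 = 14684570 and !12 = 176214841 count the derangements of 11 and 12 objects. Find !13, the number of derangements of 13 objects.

!13 = (13-1)·(!12 + !11) = 12·(176214841 + 14684570) = 12·190899411 = 2290792932.

2290792932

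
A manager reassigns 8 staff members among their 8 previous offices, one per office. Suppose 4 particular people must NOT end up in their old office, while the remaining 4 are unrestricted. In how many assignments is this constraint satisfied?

Inclusion-exclusion on the 4 forbidden self-matches:
Σ_{j=0}^{4} (-1)^j C(4,j)(8-j)!
= C(4,0)·8! - C(4,1)·7! + C(4,2)·6! - C(4,3)·5! + C(4,4)·4!
= 40320 - 20160 + 4320 - 480 + 24
= 24024

24024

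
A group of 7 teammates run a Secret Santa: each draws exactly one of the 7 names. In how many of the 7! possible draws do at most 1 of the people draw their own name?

Sum C(7,i)·!(7-i) for i = 0..1:
  i=0: C(7,0)·!7 = 1·1854 = 1854
  i=1: C(7,1)·!6 = 7·265 = 1855
Total = 3709.

3709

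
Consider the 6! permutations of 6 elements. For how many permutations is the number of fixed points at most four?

Sum C(6,i)·!(6-i) for i = 0..4:
  i=0: C(6,0)·!6 = 1·265 = 265
  i=1: C(6,1)·!5 = 6·44 = 264
  i=2: C(6,2)·!4 = 15·9 = 135
  i=3: C(6,3)·!3 = 20·2 = 40
  i=4: C(6,4)·!2 = 15·1 = 15
Total = 719.

719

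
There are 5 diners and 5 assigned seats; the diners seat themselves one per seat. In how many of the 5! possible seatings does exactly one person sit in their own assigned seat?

Choose which one of the 5 is fixed: C(5,1) = 5.
The other 4 form a derangement: !4 = 9.
Total: 5 × 9 = 45.

45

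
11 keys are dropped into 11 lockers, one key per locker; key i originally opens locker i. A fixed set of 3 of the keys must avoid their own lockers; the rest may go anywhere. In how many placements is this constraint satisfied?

30078720

Inclusion-exclusion on the 3 forbidden self-matches:
Σ_{j=0}^{3} (-1)^j C(3,j)(11-j)!
= C(3,0)·11! - C(3,1)·10! + C(3,2)·9! - C(3,3)·8!
= 39916800 - 10886400 + 1088640 - 40320
= 30078720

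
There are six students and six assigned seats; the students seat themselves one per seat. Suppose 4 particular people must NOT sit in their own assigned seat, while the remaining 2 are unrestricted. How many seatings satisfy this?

Inclusion-exclusion on the 4 forbidden self-matches:
Σ_{j=0}^{4} (-1)^j C(4,j)(6-j)!
= C(4,0)·6! - C(4,1)·5! + C(4,2)·4! - C(4,3)·3! + C(4,4)·2!
= 720 - 480 + 144 - 24 + 2
= 362

362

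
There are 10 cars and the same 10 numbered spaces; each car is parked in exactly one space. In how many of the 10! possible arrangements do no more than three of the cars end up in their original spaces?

3559886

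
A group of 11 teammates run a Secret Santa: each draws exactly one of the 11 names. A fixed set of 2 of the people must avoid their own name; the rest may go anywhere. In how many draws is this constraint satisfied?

33022080

Let A_j be the event that the j-th constrained one is fixed. By inclusion-exclusion over the 2 events:
Σ_{j=0}^{2} (-1)^j C(2,j)(11-j)!
= C(2,0)·11! - C(2,1)·10! + C(2,2)·9!
= 39916800 - 7257600 + 362880
= 33022080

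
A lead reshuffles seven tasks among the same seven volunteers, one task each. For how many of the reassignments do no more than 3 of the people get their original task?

4948

# with exactly i fixed is C(7,i)·!(7-i); sum over i=0..3:
  i=0: C(7,0)·!7 = 1·1854 = 1854
  i=1: C(7,1)·!6 = 7·265 = 1855
  i=2: C(7,2)·!5 = 21·44 = 924
  i=3: C(7,3)·!4 = 35·9 = 315
Total = 4948.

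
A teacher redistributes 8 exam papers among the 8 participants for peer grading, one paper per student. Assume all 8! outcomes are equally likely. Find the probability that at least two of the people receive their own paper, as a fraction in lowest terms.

Favorable outcomes: Σ_{i≥2} C(8,i)·!(8-i) = 28·265 + 56·44 + 70·9 + 56·2 + 28·1 + 8·0 + 1·1 = 10655.
Total outcomes: 8! = 40320.
Probability = 10655/40320 = 2131/8064.

2131/8064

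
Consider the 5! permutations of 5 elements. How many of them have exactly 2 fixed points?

Pick the 2 fixed positions: C(5,2) = 10 ways.
The remaining 3 must be deranged: !3 = 2.
Total: 10 × 2 = 20.

20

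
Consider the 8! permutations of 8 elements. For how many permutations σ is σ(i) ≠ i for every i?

14833

The number of derangements of 8 is !8 = Σ_{k=0}^{8} (-1)^k·8!/k!
= 8! - 8!/1! + 8!/2! - 8!/3! + 8!/4! - 8!/5! + 8!/6! - 8!/7! + 8!/8!
= 40320 - 40320 + 20160 - 6720 + 1680 - 336 + 56 - 8 + 1
= 14833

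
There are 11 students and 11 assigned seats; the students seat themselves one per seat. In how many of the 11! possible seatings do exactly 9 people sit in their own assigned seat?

55

Choose which 9 of the 11 are fixed: C(11,9) = 55.
The other 2 form a derangement: !2 = 1.
Total: 55 × 1 = 55.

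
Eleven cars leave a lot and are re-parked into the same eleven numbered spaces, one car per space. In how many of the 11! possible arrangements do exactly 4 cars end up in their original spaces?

611820

Pick the 4 fixed positions: C(11,4) = 330 ways.
The remaining 7 must be deranged: !7 = 1854.
Total: 330 × 1854 = 611820.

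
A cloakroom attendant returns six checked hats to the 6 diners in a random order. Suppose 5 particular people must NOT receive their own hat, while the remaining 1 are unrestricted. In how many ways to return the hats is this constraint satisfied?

309

Let A_j be the event that the j-th constrained one is fixed. By inclusion-exclusion over the 5 events:
Σ_{j=0}^{5} (-1)^j C(5,j)(6-j)!
= C(5,0)·6! - C(5,1)·5! + C(5,2)·4! - C(5,3)·3! + C(5,4)·2! - C(5,5)·1!
= 720 - 600 + 240 - 60 + 10 - 1
= 309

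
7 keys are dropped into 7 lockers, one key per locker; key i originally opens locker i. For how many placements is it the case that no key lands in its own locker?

The number of derangements of 7 is !7 = Σ_{k=0}^{7} (-1)^k·7!/k!
= 7! - 7!/1! + 7!/2! - 7!/3! + 7!/4! - 7!/5! + 7!/6! - 7!/7!
= 5040 - 5040 + 2520 - 840 + 210 - 42 + 7 - 1
= 1854

1854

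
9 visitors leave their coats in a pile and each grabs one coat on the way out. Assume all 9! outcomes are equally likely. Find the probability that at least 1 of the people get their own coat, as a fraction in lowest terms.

28673/45360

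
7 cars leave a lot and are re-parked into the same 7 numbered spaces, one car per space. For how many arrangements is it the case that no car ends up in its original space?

1854

By inclusion-exclusion, !7 = Σ (-1)^k · 7!/k! for k=0..7
= 7! - 7!/1! + 7!/2! - 7!/3! + 7!/4! - 7!/5! + 7!/6! - 7!/7!
= 5040 - 5040 + 2520 - 840 + 210 - 42 + 7 - 1
= 1854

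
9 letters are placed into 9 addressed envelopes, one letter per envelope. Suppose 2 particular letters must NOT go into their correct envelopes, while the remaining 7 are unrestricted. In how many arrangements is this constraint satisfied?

Let A_j be the event that the j-th constrained one is fixed. By inclusion-exclusion over the 2 events:
Σ_{j=0}^{2} (-1)^j C(2,j)(9-j)!
= C(2,0)·9! - C(2,1)·8! + C(2,2)·7!
= 362880 - 80640 + 5040
= 287280

287280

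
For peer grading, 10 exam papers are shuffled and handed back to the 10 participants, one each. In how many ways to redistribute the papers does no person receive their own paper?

1334961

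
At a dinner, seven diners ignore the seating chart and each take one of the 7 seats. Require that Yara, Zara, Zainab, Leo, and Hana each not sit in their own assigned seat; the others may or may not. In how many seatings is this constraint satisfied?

2428

Let A_j be the event that the j-th constrained one is fixed. By inclusion-exclusion over the 5 events:
Σ_{j=0}^{5} (-1)^j C(5,j)(7-j)!
= C(5,0)·7! - C(5,1)·6! + C(5,2)·5! - C(5,3)·4! + C(5,4)·3! - C(5,5)·2!
= 5040 - 3600 + 1200 - 240 + 30 - 2
= 2428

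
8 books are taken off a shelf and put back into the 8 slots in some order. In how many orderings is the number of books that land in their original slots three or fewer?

Sum C(8,i)·!(8-i) for i = 0..3:
  i=0: C(8,0)·!8 = 1·14833 = 14833
  i=1: C(8,1)·!7 = 8·1854 = 14832
  i=2: C(8,2)·!6 = 28·265 = 7420
  i=3: C(8,3)·!5 = 56·44 = 2464
Total = 39549.

39549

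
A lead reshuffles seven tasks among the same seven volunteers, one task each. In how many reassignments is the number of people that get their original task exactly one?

Choose which one of the 7 is fixed: C(7,1) = 7.
The other 6 form a derangement: !6 = 265.
Total: 7 × 265 = 1855.

1855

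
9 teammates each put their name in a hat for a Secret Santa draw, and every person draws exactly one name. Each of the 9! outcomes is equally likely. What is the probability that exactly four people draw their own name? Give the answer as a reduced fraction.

11/720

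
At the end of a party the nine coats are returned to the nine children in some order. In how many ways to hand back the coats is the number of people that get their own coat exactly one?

133497

Choose which one of the 9 is fixed: C(9,1) = 9.
The remaining 8 must be deranged: !8 = 14833.
Total: 9 × 14833 = 133497.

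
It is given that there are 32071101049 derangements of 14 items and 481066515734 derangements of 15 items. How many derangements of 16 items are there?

7697064251745

!16 = (16-1)·(!15 + !14) = 15·(481066515734 + 32071101049) = 15·513137616783 = 7697064251745.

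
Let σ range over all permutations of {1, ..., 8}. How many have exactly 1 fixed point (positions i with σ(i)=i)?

14832

Pick the single fixed position: C(8,1) = 8 ways.
The other 7 form a derangement: !7 = 1854.
Total: 8 × 1854 = 14832.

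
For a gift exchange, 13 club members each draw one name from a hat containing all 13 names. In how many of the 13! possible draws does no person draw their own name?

2290792932

!13 = 13! · Σ_{k=0}^{13} (-1)^k/k!
= 13! - 13!/1! + 13!/2! - 13!/3! + 13!/4! - 13!/5! + 13!/6! - 13!/7! + 13!/8! - 13!/9! + 13!/10! - 13!/11! + 13!/12! - 13!/13!
= 6227020800 - 6227020800 + 3113510400 - 1037836800 + 259459200 - 51891840 + 8648640 - 1235520 + 154440 - 17160 + 1716 - 156 + 13 - 1
= 2290792932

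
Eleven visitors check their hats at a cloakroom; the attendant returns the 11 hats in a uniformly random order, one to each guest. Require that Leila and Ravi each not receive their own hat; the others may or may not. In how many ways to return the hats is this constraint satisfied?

Inclusion-exclusion on the 2 forbidden self-matches:
Σ_{j=0}^{2} (-1)^j C(2,j)(11-j)!
= C(2,0)·11! - C(2,1)·10! + C(2,2)·9!
= 39916800 - 7257600 + 362880
= 33022080

33022080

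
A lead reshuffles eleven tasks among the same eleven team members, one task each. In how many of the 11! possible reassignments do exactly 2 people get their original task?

Choose which 2 of the 11 are fixed: C(11,2) = 55.
The remaining 9 must be deranged: !9 = 133496.
Total: 55 × 133496 = 7342280.

7342280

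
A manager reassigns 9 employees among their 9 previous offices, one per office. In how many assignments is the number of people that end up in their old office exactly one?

133497

Choose which one of the 9 is fixed: C(9,1) = 9.
The remaining 8 must be deranged: !8 = 14833.
Total: 9 × 14833 = 133497.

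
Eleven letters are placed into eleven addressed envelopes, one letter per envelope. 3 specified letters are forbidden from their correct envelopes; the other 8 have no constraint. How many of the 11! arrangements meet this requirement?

Inclusion-exclusion on the 3 forbidden self-matches:
Σ_{j=0}^{3} (-1)^j C(3,j)(11-j)!
= C(3,0)·11! - C(3,1)·10! + C(3,2)·9! - C(3,3)·8!
= 39916800 - 10886400 + 1088640 - 40320
= 30078720

30078720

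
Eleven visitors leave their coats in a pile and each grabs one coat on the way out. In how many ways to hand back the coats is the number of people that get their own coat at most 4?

39770686

# with exactly i fixed is C(11,i)·!(11-i); sum over i=0..4:
  i=0: C(11,0)·!11 = 1·14684570 = 14684570
  i=1: C(11,1)·!10 = 11·1334961 = 14684571
  i=2: C(11,2)·!9 = 55·133496 = 7342280
  i=3: C(11,3)·!8 = 165·14833 = 2447445
  i=4: C(11,4)·!7 = 330·1854 = 611820
Total = 39770686.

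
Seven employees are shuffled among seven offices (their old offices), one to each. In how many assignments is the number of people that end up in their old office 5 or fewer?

5039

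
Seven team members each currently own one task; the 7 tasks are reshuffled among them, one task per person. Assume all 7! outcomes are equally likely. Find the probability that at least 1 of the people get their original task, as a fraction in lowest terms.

Favorable outcomes: Σ_{i≥1} C(7,i)·!(7-i) = 7·265 + 21·44 + 35·9 + 35·2 + 21·1 + 7·0 + 1·1 = 3186.
Total outcomes: 7! = 5040.
Probability = 3186/5040 = 177/280.

177/280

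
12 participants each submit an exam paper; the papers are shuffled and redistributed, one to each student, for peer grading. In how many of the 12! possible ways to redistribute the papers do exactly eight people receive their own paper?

4455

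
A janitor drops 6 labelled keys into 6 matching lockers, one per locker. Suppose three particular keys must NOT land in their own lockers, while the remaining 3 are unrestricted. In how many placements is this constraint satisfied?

426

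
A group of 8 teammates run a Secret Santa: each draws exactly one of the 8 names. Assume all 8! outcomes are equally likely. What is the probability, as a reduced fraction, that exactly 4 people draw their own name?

1/64

Favorable outcomes: C(8,4)·!4 = 70·9 = 630.
Total outcomes: 8! = 40320.
Probability = 630/40320 = 1/64.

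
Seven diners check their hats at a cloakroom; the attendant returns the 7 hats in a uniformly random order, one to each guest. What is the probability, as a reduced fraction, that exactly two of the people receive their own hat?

11/60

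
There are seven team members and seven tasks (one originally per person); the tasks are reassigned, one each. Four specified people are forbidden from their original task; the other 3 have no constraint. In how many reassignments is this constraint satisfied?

Let A_j be the event that the j-th constrained one is fixed. By inclusion-exclusion over the 4 events:
Σ_{j=0}^{4} (-1)^j C(4,j)(7-j)!
= C(4,0)·7! - C(4,1)·6! + C(4,2)·5! - C(4,3)·4! + C(4,4)·3!
= 5040 - 2880 + 720 - 96 + 6
= 2790

2790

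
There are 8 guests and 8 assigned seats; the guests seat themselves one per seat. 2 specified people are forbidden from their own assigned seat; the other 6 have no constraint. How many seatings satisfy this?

30960

Inclusion-exclusion on the 2 forbidden self-matches:
Σ_{j=0}^{2} (-1)^j C(2,j)(8-j)!
= C(2,0)·8! - C(2,1)·7! + C(2,2)·6!
= 40320 - 10080 + 720
= 30960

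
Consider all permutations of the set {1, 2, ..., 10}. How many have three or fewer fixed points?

3559886

# with exactly i fixed is C(10,i)·!(10-i); sum over i=0..3:
  i=0: C(10,0)·!10 = 1·1334961 = 1334961
  i=1: C(10,1)·!9 = 10·133496 = 1334960
  i=2: C(10,2)·!8 = 45·14833 = 667485
  i=3: C(10,3)·!7 = 120·1854 = 222480
Total = 3559886.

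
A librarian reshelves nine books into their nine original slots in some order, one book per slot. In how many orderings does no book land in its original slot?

133496

Use !n = (n-1)(!(n-1) + !(n-2)).
!9 = 8·(14833 + 1854) = 8·16687 = 133496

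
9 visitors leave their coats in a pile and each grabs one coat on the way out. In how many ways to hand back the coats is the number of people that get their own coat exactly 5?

1134

Choose which 5 of the 9 are fixed: C(9,5) = 126.
The remaining 4 must be deranged: !4 = 9.
Total: 126 × 9 = 1134.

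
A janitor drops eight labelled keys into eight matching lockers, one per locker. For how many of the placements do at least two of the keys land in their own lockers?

10655

Sum C(8,i)·!(8-i) for i = 2..8:
  i=2: C(8,2)·!6 = 28·265 = 7420
  i=3: C(8,3)·!5 = 56·44 = 2464
  i=4: C(8,4)·!4 = 70·9 = 630
  i=5: C(8,5)·!3 = 56·2 = 112
  i=6: C(8,6)·!2 = 28·1 = 28
  i=7: C(8,7)·!1 = 8·0 = 0
  i=8: C(8,8)·!0 = 1·1 = 1
Total = 10655.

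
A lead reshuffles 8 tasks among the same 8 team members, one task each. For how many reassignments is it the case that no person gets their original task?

14833

!8 = 8! · Σ_{k=0}^{8} (-1)^k/k!
= 8! - 8!/1! + 8!/2! - 8!/3! + 8!/4! - 8!/5! + 8!/6! - 8!/7! + 8!/8!
= 40320 - 40320 + 20160 - 6720 + 1680 - 336 + 56 - 8 + 1
= 14833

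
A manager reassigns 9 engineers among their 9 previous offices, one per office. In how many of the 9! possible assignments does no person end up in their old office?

133496

The number of derangements of 9 is !9 = Σ_{k=0}^{9} (-1)^k·9!/k!
= 9! - 9!/1! + 9!/2! - 9!/3! + 9!/4! - 9!/5! + 9!/6! - 9!/7! + 9!/8! - 9!/9!
= 362880 - 362880 + 181440 - 60480 + 15120 - 3024 + 504 - 72 + 9 - 1
= 133496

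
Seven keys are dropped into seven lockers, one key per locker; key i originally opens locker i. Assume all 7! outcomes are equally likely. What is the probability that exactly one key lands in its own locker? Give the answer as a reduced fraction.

Favorable outcomes: C(7,1)·!6 = 7·265 = 1855.
Total outcomes: 7! = 5040.
Probability = 1855/5040 = 53/144.

53/144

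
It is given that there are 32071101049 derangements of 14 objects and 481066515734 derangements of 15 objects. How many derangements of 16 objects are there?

7697064251745

D_16 = (16-1)·(D_15 + D_14) = 15·(481066515734 + 32071101049) = 15·513137616783 = 7697064251745.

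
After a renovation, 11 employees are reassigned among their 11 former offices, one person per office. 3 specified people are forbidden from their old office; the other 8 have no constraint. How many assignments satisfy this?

30078720

Inclusion-exclusion on the 3 forbidden self-matches:
Σ_{j=0}^{3} (-1)^j C(3,j)(11-j)!
= C(3,0)·11! - C(3,1)·10! + C(3,2)·9! - C(3,3)·8!
= 39916800 - 10886400 + 1088640 - 40320
= 30078720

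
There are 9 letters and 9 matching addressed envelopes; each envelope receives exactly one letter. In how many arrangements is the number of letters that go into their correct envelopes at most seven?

362879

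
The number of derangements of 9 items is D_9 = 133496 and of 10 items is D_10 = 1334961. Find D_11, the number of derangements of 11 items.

D_11 = (11-1)·(D_10 + D_9) = 10·(1334961 + 133496) = 10·1468457 = 14684570.

14684570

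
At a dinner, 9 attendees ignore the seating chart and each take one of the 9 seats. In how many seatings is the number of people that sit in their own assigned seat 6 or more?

205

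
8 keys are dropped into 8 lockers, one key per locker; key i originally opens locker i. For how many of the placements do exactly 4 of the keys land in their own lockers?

630

Choose which 4 of the 8 are fixed: C(8,4) = 70.
The other 4 form a derangement: !4 = 9.
Total: 70 × 9 = 630.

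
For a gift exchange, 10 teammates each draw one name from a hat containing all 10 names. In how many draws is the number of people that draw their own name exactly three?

222480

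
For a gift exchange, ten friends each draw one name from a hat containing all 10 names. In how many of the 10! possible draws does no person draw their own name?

1334961

Use !n = (n-1)(!(n-1) + !(n-2)).
!10 = 9·(133496 + 14833) = 9·148329 = 1334961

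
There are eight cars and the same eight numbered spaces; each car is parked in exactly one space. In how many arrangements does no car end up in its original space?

14833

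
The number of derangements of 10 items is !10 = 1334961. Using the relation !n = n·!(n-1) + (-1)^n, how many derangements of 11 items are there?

14684570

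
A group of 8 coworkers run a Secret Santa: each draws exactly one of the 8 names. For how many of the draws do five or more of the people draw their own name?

141

# with exactly i fixed is C(8,i)·!(8-i); sum over i=5..8:
  i=5: C(8,5)·!3 = 56·2 = 112
  i=6: C(8,6)·!2 = 28·1 = 28
  i=7: C(8,7)·!1 = 8·0 = 0
  i=8: C(8,8)·!0 = 1·1 = 1
Total = 141.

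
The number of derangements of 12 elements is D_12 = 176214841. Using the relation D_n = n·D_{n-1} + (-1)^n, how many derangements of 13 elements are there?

2290792932

D_13 = 13·176214841 - 1 = 2290792932.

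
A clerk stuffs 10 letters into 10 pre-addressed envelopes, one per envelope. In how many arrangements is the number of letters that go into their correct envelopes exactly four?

Choose which 4 of the 10 are fixed: C(10,4) = 210.
The other 6 form a derangement: !6 = 265.
Total: 210 × 265 = 55650.

55650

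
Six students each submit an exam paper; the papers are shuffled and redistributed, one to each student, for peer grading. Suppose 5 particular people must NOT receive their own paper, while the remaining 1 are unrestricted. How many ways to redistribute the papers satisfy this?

Inclusion-exclusion on the 5 forbidden self-matches:
Σ_{j=0}^{5} (-1)^j C(5,j)(6-j)!
= C(5,0)·6! - C(5,1)·5! + C(5,2)·4! - C(5,3)·3! + C(5,4)·2! - C(5,5)·1!
= 720 - 600 + 240 - 60 + 10 - 1
= 309

309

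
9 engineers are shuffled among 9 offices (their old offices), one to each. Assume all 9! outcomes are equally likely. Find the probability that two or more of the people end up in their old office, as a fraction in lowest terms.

95887/362880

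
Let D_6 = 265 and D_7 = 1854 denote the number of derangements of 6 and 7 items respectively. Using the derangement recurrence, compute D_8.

14833

D_8 = (8-1)·(D_7 + D_6) = 7·(1854 + 265) = 7·2119 = 14833.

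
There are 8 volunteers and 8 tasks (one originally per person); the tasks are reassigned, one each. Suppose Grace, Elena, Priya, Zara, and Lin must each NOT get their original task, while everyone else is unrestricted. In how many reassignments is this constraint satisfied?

21234

Let A_j be the event that the j-th constrained one is fixed. By inclusion-exclusion over the 5 events:
Σ_{j=0}^{5} (-1)^j C(5,j)(8-j)!
= C(5,0)·8! - C(5,1)·7! + C(5,2)·6! - C(5,3)·5! + C(5,4)·4! - C(5,5)·3!
= 40320 - 25200 + 7200 - 1200 + 120 - 6
= 21234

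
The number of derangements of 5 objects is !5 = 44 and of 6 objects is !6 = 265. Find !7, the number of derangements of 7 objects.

!7 = (7-1)·(!6 + !5) = 6·(265 + 44) = 6·309 = 1854.

1854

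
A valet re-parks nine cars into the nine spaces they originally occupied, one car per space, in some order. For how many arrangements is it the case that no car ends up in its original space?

By inclusion-exclusion, !9 = Σ (-1)^k · 9!/k! for k=0..9
= 9! - 9!/1! + 9!/2! - 9!/3! + 9!/4! - 9!/5! + 9!/6! - 9!/7! + 9!/8! - 9!/9!
= 362880 - 362880 + 181440 - 60480 + 15120 - 3024 + 504 - 72 + 9 - 1
= 133496

133496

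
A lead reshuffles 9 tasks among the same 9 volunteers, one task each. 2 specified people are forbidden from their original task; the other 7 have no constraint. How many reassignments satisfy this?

Let A_j be the event that the j-th constrained one is fixed. By inclusion-exclusion over the 2 events:
Σ_{j=0}^{2} (-1)^j C(2,j)(9-j)!
= C(2,0)·9! - C(2,1)·8! + C(2,2)·7!
= 362880 - 80640 + 5040
= 287280

287280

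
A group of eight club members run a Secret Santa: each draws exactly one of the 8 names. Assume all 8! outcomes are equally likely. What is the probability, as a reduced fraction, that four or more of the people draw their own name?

257/13440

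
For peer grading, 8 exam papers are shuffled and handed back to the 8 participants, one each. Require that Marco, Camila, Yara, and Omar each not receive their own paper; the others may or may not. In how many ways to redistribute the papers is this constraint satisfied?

24024

Let A_j be the event that the j-th constrained one is fixed. By inclusion-exclusion over the 4 events:
Σ_{j=0}^{4} (-1)^j C(4,j)(8-j)!
= C(4,0)·8! - C(4,1)·7! + C(4,2)·6! - C(4,3)·5! + C(4,4)·4!
= 40320 - 20160 + 4320 - 480 + 24
= 24024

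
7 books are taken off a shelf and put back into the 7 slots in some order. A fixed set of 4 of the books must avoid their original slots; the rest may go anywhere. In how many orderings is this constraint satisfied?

2790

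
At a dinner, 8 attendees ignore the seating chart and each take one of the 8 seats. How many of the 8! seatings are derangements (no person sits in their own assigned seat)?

14833

By inclusion-exclusion, !8 = Σ (-1)^k · 8!/k! for k=0..8
= 8! - 8!/1! + 8!/2! - 8!/3! + 8!/4! - 8!/5! + 8!/6! - 8!/7! + 8!/8!
= 40320 - 40320 + 20160 - 6720 + 1680 - 336 + 56 - 8 + 1
= 14833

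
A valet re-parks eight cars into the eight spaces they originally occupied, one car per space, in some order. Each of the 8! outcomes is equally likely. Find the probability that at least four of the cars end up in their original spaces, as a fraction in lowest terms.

Favorable outcomes: Σ_{i≥4} C(8,i)·!(8-i) = 70·9 + 56·2 + 28·1 + 8·0 + 1·1 = 771.
Total outcomes: 8! = 40320.
Probability = 771/40320 = 257/13440.

257/13440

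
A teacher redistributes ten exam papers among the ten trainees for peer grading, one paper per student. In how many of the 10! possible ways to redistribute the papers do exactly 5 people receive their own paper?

Pick the 5 fixed positions: C(10,5) = 252 ways.
The remaining 5 must be deranged: !5 = 44.
Total: 252 × 44 = 11088.

11088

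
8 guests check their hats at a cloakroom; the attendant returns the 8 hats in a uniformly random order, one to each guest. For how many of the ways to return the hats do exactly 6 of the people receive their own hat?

28

Pick the 6 fixed positions: C(8,6) = 28 ways.
The remaining 2 must be deranged: !2 = 1.
Total: 28 × 1 = 28.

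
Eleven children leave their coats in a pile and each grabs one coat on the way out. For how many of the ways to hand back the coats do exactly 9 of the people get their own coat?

55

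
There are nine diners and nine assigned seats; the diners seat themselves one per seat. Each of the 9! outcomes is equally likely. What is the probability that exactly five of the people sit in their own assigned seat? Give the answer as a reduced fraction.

1/320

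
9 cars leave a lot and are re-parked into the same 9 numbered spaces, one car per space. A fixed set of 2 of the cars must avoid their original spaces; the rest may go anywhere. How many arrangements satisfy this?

287280

Let A_j be the event that the j-th constrained one is fixed. By inclusion-exclusion over the 2 events:
Σ_{j=0}^{2} (-1)^j C(2,j)(9-j)!
= C(2,0)·9! - C(2,1)·8! + C(2,2)·7!
= 362880 - 80640 + 5040
= 287280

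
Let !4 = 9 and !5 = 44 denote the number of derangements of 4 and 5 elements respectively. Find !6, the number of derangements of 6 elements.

265

!6 = (6-1)·(!5 + !4) = 5·(44 + 9) = 5·53 = 265.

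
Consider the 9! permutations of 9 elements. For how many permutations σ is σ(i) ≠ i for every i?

Use !n = (n-1)(!(n-1) + !(n-2)).
!9 = 8·(14833 + 1854) = 8·16687 = 133496

133496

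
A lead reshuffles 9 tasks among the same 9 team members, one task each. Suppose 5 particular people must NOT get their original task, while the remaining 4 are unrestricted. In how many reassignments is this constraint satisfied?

205056

Inclusion-exclusion on the 5 forbidden self-matches:
Σ_{j=0}^{5} (-1)^j C(5,j)(9-j)!
= C(5,0)·9! - C(5,1)·8! + C(5,2)·7! - C(5,3)·6! + C(5,4)·5! - C(5,5)·4!
= 362880 - 201600 + 50400 - 7200 + 600 - 24
= 205056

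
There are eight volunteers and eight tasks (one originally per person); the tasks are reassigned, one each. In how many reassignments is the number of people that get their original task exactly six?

28

Choose which 6 of the 8 are fixed: C(8,6) = 28.
The other 2 form a derangement: !2 = 1.
Total: 28 × 1 = 28.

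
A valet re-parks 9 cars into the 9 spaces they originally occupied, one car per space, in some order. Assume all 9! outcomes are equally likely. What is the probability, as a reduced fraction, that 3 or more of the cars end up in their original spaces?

29143/362880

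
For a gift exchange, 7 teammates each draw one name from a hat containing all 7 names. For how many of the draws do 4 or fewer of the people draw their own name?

5018

Sum C(7,i)·!(7-i) for i = 0..4:
  i=0: C(7,0)·!7 = 1·1854 = 1854
  i=1: C(7,1)·!6 = 7·265 = 1855
  i=2: C(7,2)·!5 = 21·44 = 924
  i=3: C(7,3)·!4 = 35·9 = 315
  i=4: C(7,4)·!3 = 35·2 = 70
Total = 5018.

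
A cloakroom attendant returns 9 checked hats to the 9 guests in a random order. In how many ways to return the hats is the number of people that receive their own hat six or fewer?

362843

# with exactly i fixed is C(9,i)·!(9-i); sum over i=0..6:
  i=0: C(9,0)·!9 = 1·133496 = 133496
  i=1: C(9,1)·!8 = 9·14833 = 133497
  i=2: C(9,2)·!7 = 36·1854 = 66744
  i=3: C(9,3)·!6 = 84·265 = 22260
  i=4: C(9,4)·!5 = 126·44 = 5544
  i=5: C(9,5)·!4 = 126·9 = 1134
  i=6: C(9,6)·!3 = 84·2 = 168
Total = 362843.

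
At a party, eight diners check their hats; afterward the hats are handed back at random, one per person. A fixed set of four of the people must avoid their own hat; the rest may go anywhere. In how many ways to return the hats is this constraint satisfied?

24024

Let A_j be the event that the j-th constrained one is fixed. By inclusion-exclusion over the 4 events:
Σ_{j=0}^{4} (-1)^j C(4,j)(8-j)!
= C(4,0)·8! - C(4,1)·7! + C(4,2)·6! - C(4,3)·5! + C(4,4)·4!
= 40320 - 20160 + 4320 - 480 + 24
= 24024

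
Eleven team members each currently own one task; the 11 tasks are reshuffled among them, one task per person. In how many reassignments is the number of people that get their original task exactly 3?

2447445

Pick the 3 fixed positions: C(11,3) = 165 ways.
The other 8 form a derangement: !8 = 14833.
Total: 165 × 14833 = 2447445.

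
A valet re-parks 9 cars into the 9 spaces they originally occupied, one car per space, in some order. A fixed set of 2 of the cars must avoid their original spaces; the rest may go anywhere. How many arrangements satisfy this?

287280

Inclusion-exclusion on the 2 forbidden self-matches:
Σ_{j=0}^{2} (-1)^j C(2,j)(9-j)!
= C(2,0)·9! - C(2,1)·8! + C(2,2)·7!
= 362880 - 80640 + 5040
= 287280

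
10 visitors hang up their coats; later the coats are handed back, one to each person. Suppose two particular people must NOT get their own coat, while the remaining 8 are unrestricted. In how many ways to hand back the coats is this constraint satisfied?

Inclusion-exclusion on the 2 forbidden self-matches:
Σ_{j=0}^{2} (-1)^j C(2,j)(10-j)!
= C(2,0)·10! - C(2,1)·9! + C(2,2)·8!
= 3628800 - 725760 + 40320
= 2943360

2943360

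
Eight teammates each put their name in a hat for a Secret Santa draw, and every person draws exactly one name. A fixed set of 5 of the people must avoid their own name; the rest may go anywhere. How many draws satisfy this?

21234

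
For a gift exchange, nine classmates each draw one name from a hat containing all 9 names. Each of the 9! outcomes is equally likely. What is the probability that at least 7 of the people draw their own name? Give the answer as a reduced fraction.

37/362880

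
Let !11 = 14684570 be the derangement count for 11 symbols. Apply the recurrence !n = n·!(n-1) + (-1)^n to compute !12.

!12 = 12·14684570 + 1 = 176214841.

176214841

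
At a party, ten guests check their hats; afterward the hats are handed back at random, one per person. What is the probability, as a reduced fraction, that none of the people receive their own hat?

16481/44800

Favorable outcomes: !10 = 1334961.
Total outcomes: 10! = 3628800.
Probability = 1334961/3628800 = 16481/44800.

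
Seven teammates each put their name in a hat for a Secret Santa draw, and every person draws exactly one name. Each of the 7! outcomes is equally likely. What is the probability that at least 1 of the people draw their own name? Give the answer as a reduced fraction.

177/280

Favorable outcomes: Σ_{i≥1} C(7,i)·!(7-i) = 7·265 + 21·44 + 35·9 + 35·2 + 21·1 + 7·0 + 1·1 = 3186.
Total outcomes: 7! = 5040.
Probability = 3186/5040 = 177/280.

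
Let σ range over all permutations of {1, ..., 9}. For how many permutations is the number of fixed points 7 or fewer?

362879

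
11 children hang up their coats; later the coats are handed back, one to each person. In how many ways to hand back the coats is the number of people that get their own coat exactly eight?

330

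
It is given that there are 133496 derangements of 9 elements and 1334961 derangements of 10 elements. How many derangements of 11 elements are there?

14684570

D_11 = (11-1)·(D_10 + D_9) = 10·(1334961 + 133496) = 10·1468457 = 14684570.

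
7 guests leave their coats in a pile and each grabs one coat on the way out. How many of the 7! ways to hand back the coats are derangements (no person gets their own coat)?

The number of derangements of 7 is !7 = Σ_{k=0}^{7} (-1)^k·7!/k!
= 7! - 7!/1! + 7!/2! - 7!/3! + 7!/4! - 7!/5! + 7!/6! - 7!/7!
= 5040 - 5040 + 2520 - 840 + 210 - 42 + 7 - 1
= 1854

1854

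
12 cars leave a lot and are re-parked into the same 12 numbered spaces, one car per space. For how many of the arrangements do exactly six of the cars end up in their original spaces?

Pick the 6 fixed positions: C(12,6) = 924 ways.
The other 6 form a derangement: !6 = 265.
Total: 924 × 265 = 244860.

244860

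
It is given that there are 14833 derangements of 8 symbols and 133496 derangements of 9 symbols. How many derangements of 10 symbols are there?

!10 = (10-1)·(!9 + !8) = 9·(133496 + 14833) = 9·148329 = 1334961.

1334961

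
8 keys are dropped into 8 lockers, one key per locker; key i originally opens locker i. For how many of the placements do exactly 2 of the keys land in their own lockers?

Pick the 2 fixed positions: C(8,2) = 28 ways.
The other 6 form a derangement: !6 = 265.
Total: 28 × 265 = 7420.

7420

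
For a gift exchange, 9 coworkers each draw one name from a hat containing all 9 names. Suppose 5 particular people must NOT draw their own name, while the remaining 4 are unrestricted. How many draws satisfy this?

205056

Let A_j be the event that the j-th constrained one is fixed. By inclusion-exclusion over the 5 events:
Σ_{j=0}^{5} (-1)^j C(5,j)(9-j)!
= C(5,0)·9! - C(5,1)·8! + C(5,2)·7! - C(5,3)·6! + C(5,4)·5! - C(5,5)·4!
= 362880 - 201600 + 50400 - 7200 + 600 - 24
= 205056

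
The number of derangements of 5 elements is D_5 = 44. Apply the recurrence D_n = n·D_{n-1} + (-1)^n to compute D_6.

265

D_6 = 6·44 + 1 = 265.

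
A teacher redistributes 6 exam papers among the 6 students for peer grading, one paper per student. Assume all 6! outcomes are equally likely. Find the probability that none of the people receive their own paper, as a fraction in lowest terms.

53/144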